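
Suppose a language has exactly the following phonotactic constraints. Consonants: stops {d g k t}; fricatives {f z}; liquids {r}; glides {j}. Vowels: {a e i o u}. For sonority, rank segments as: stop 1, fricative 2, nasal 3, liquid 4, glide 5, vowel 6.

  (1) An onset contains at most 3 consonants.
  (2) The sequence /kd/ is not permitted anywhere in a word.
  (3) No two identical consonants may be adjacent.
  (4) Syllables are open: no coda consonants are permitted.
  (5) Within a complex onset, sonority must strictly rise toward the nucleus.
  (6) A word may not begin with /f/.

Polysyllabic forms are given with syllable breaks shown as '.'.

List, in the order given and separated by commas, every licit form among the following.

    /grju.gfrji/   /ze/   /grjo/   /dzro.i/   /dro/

/ze/, /grjo/, /dzro.i/, /dro/

/grju.gfrji/ — violates constraint 1: syllable 2 onset /gfrj/ has 4 consonants (> 3) → illicit
/ze/ — σ1 onset /z/, coda /∅/ ok → licit
/grjo/ — σ1 onset /grj/ (1→4→5 rises), coda /∅/ ok → licit
/dzro.i/ — σ1 onset /dzr/ (1→2→4 rises), coda /∅/ ok; σ2 onset /∅/, coda /∅/ ok → licit
/dro/ — σ1 onset /dr/ (1→4 rises), coda /∅/ ok → licit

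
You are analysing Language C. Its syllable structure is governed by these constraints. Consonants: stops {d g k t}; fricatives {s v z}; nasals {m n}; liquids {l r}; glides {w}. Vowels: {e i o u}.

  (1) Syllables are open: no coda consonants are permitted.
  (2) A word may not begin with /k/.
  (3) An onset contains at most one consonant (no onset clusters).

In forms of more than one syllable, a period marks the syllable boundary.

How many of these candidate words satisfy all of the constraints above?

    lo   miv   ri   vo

lo — σ1 onset /l/, coda /∅/ ok → well-formed
miv — violates constraint 1: syllable 1 coda /v/ has 1 consonant (> 0) → ill-formed
ri — σ1 onset /r/, coda /∅/ ok → well-formed
vo — σ1 onset /v/, coda /∅/ ok → well-formed
Well-formed: lo, ri, vo → 3.

3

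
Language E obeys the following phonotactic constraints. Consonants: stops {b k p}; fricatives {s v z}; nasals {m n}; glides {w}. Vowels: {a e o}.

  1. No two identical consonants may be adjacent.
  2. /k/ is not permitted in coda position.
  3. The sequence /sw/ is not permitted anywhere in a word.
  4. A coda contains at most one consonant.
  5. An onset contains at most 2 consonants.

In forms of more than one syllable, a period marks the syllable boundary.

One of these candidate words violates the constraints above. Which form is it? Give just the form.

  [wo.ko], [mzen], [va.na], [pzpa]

[pzpa]

[wo.ko] — σ1 onset /w/, coda /∅/ ok; σ2 onset /k/, coda /∅/ ok → phonotactically legal
[mzen] — σ1 onset /mz/ (2C), coda /n/ ok → phonotactically legal
[va.na] — σ1 onset /v/, coda /∅/ ok; σ2 onset /n/, coda /∅/ ok → phonotactically legal
[pzpa] — violates constraint 5: syllable 1 onset /pzp/ has 3 consonants (> 2) → phonotactically illegal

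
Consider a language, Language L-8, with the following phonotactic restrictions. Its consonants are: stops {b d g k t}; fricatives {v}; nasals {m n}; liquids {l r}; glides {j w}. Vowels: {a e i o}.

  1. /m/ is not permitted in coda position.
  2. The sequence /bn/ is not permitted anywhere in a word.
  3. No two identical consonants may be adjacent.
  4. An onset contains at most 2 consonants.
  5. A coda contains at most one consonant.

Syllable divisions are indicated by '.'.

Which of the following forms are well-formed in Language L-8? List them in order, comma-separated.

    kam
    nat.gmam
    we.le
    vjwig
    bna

we.le

kam — violates constraint 1: syllable 1 coda contains /m/ → ill-formed
nat.gmam — violates constraint 1: syllable 2 coda contains /m/ → ill-formed
we.le — σ1 onset /w/, coda /∅/ ok; σ2 onset /l/, coda /∅/ ok → well-formed
vjwig — violates constraint 4: syllable 1 onset /vjw/ has 3 consonants (> 2) → ill-formed
bna — violates constraint 2: contains banned sequence /bn/ → ill-formed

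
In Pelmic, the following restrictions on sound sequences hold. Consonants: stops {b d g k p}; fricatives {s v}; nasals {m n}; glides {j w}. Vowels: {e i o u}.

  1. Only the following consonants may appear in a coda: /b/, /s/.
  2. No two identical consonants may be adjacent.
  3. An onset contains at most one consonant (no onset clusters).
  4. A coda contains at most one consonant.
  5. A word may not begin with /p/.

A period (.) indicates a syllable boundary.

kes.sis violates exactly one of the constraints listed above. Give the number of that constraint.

kes.sis: adjacent identical consonants /ss/.
This is a violation of constraint 2: "No two identical consonants may be adjacent."
The remaining constraints (1, 3, 4, 5) are satisfied.

2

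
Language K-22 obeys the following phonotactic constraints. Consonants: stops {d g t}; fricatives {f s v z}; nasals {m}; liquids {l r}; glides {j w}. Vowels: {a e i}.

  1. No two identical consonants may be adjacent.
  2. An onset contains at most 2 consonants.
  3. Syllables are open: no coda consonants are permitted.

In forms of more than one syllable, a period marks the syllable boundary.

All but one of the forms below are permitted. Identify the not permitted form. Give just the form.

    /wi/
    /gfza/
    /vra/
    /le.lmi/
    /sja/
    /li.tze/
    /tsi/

/wi/ — σ1 onset /w/, coda /∅/ ok → permitted
/gfza/ — violates constraint 2: syllable 1 onset /gfz/ has 3 consonants (> 2) → not permitted
/vra/ — σ1 onset /vr/ (2C), coda /∅/ ok → permitted
/le.lmi/ — σ1 onset /l/, coda /∅/ ok; σ2 onset /lm/ (2C), coda /∅/ ok → permitted
/sja/ — σ1 onset /sj/ (2C), coda /∅/ ok → permitted
/li.tze/ — σ1 onset /l/, coda /∅/ ok; σ2 onset /tz/ (2C), coda /∅/ ok → permitted
/tsi/ — σ1 onset /ts/ (2C), coda /∅/ ok → permitted

/gfza/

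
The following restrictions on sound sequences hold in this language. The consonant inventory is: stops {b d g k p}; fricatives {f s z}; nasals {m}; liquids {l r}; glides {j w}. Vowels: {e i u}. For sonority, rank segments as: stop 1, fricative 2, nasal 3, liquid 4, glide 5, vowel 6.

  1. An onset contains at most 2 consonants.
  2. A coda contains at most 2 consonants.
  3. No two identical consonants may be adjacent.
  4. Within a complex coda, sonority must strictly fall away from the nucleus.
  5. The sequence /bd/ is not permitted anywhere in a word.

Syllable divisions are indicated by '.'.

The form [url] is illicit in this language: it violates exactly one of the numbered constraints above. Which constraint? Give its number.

[url]: syllable 1 coda /rl/: /r/ (liquid, 4) → /l/ (liquid, 4) does not fall.
This is a violation of constraint 4: "Within a complex coda, sonority must strictly fall away from the nucleus."
The remaining constraints (1, 2, 3, 5) are satisfied.

4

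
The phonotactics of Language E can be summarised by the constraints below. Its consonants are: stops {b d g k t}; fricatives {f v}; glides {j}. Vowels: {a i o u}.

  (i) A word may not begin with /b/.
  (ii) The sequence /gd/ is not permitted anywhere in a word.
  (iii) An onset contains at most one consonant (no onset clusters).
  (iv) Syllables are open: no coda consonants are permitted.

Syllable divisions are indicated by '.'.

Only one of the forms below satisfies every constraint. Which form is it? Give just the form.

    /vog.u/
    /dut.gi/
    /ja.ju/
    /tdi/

/ja.ju/

/vog.u/ — violates constraint (iv): syllable 1 coda /g/ has 1 consonant (> 0) → illicit
/dut.gi/ — violates constraint (iv): syllable 1 coda /t/ has 1 consonant (> 0) → illicit
/ja.ju/ — σ1 onset /j/, coda /∅/ ok; σ2 onset /j/, coda /∅/ ok → licit
/tdi/ — violates constraint (iii): syllable 1 onset /td/ has 2 consonants (> 1) → illicit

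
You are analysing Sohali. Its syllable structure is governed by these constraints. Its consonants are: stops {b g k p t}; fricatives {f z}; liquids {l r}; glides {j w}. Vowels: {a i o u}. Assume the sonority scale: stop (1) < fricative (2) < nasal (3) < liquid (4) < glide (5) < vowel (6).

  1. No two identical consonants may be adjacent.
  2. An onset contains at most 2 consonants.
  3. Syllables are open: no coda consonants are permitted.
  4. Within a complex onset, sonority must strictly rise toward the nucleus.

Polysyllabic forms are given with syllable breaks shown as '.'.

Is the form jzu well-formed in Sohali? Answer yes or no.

jzu — violates constraint 4: syllable 1 onset /jz/: /j/ (glide, 5) → /z/ (fricative, 2) does not rise → ill-formed

no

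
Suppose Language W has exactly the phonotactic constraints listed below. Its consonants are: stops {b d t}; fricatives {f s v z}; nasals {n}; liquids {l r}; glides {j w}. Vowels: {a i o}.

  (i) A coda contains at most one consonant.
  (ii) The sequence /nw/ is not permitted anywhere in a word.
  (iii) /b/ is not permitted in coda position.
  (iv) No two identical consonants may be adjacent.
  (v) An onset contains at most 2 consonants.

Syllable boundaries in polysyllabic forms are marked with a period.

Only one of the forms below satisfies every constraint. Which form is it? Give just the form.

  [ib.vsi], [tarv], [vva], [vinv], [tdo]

[ib.vsi] — violates constraint (iii): syllable 1 coda contains /b/ → illicit
[tarv] — violates constraint (i): syllable 1 coda /rv/ has 2 consonants (> 1) → illicit
[vva] — violates constraint (iv): adjacent identical consonants /vv/ → illicit
[vinv] — violates constraint (i): syllable 1 coda /nv/ has 2 consonants (> 1) → illicit
[tdo] — σ1 onset /td/ (2C), coda /∅/ ok → licit

[tdo]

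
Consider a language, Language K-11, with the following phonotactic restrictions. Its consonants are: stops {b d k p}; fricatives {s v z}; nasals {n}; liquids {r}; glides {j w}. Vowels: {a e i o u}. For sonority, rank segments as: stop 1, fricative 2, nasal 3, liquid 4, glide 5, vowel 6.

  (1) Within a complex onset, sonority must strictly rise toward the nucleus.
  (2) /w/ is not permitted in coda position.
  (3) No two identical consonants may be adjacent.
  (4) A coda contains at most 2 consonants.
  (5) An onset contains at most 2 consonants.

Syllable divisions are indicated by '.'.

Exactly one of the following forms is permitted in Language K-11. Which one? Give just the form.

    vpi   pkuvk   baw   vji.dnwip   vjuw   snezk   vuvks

snezk

vpi — violates constraint 1: syllable 1 onset /vp/: /v/ (fricative, 2) → /p/ (stop, 1) does not rise → not permitted
pkuvk — violates constraint 1: syllable 1 onset /pk/: /p/ (stop, 1) → /k/ (stop, 1) does not rise → not permitted
baw — violates constraint 2: syllable 1 coda contains /w/ → not permitted
vji.dnwip — violates constraint 5: syllable 2 onset /dnw/ has 3 consonants (> 2) → not permitted
vjuw — violates constraint 2: syllable 1 coda contains /w/ → not permitted
snezk — σ1 onset /sn/ (2→3 rises), coda /zk/ (2C) ok → permitted
vuvks — violates constraint 4: syllable 1 coda /vks/ has 3 consonants (> 2) → not permitted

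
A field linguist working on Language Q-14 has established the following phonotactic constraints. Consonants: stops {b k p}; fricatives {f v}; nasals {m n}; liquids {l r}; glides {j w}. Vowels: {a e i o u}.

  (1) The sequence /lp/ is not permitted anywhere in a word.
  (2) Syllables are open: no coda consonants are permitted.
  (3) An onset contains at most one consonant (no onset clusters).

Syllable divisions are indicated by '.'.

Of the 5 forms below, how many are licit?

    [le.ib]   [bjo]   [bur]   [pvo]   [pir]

[le.ib] — violates constraint 2: syllable 2 coda /b/ has 1 consonant (> 0) → illicit
[bjo] — violates constraint 3: syllable 1 onset /bj/ has 2 consonants (> 1) → illicit
[bur] — violates constraint 2: syllable 1 coda /r/ has 1 consonant (> 0) → illicit
[pvo] — violates constraint 3: syllable 1 onset /pv/ has 2 consonants (> 1) → illicit
[pir] — violates constraint 2: syllable 1 coda /r/ has 1 consonant (> 0) → illicit
No form is licit → 0.

0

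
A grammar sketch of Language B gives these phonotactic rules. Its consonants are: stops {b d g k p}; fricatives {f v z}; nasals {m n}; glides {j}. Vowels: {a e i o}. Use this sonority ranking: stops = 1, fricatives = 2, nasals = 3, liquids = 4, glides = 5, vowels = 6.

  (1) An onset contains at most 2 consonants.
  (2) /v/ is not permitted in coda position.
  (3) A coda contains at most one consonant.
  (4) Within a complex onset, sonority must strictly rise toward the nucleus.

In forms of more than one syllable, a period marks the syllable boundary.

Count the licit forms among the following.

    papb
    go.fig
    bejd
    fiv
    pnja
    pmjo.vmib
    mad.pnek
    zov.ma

papb — violates constraint 3: syllable 1 coda /pb/ has 2 consonants (> 1) → illicit
go.fig — σ1 onset /g/, coda /∅/ ok; σ2 onset /f/, coda /g/ ok → licit
bejd — violates constraint 3: syllable 1 coda /jd/ has 2 consonants (> 1) → illicit
fiv — violates constraint 2: syllable 1 coda contains /v/ → illicit
pnja — violates constraint 1: syllable 1 onset /pnj/ has 3 consonants (> 2) → illicit
pmjo.vmib — violates constraint 1: syllable 1 onset /pmj/ has 3 consonants (> 2) → illicit
mad.pnek — σ1 onset /m/, coda /d/ ok; σ2 onset /pn/ (1→3 rises), coda /k/ ok → licit
zov.ma — violates constraint 2: syllable 1 coda contains /v/ → illicit
Licit: go.fig, mad.pnek → 2.

2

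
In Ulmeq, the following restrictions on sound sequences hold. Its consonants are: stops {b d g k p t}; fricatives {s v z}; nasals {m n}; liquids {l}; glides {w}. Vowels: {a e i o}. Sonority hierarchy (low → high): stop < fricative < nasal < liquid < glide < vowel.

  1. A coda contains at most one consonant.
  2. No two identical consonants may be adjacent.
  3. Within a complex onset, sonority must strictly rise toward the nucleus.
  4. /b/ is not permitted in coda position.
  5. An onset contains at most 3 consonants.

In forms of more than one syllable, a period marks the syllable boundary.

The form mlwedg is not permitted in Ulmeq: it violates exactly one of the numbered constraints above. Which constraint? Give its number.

1

mlwedg: syllable 1 coda /dg/ has 2 consonants (> 1).
This is a violation of constraint 1: "A coda contains at most one consonant."
The remaining constraints (2, 3, 4, 5) are satisfied.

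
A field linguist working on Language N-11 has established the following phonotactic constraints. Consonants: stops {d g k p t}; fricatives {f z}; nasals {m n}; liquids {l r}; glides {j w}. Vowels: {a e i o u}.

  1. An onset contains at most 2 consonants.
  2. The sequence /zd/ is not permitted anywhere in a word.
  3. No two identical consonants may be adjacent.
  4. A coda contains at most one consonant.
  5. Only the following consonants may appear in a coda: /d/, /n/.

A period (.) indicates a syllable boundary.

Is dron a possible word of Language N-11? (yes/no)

yes

dron — σ1 onset /dr/ (2C), coda /n/ ok → phonotactically legal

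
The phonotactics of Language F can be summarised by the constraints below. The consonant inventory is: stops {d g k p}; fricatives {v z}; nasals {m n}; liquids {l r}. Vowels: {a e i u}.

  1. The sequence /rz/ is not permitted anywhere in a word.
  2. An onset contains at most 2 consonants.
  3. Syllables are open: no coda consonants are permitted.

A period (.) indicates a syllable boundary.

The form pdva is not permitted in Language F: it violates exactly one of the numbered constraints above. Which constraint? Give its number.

2

pdva: syllable 1 onset /pdv/ has 3 consonants (> 2).
This is a violation of constraint 2: "An onset contains at most 2 consonants."
The remaining constraints (1, 3) are satisfied.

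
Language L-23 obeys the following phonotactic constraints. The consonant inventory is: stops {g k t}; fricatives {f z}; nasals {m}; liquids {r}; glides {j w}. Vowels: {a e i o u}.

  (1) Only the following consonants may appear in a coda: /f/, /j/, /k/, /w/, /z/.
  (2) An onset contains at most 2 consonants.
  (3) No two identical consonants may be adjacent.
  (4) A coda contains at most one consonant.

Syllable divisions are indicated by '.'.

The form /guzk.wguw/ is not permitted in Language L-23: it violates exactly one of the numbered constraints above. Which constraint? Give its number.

/guzk.wguw/: syllable 1 coda /zk/ has 2 consonants (> 1).
This is a violation of constraint 4: "A coda contains at most one consonant."
The remaining constraints (1, 2, 3) are satisfied.

4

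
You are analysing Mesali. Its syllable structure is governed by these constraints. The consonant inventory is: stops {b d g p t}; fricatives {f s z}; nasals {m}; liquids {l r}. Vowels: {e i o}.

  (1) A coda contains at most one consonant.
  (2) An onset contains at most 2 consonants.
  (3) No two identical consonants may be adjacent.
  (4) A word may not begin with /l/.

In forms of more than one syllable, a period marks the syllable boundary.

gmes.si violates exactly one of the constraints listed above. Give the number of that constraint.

gmes.si: adjacent identical consonants /ss/.
This is a violation of constraint 3: "No two identical consonants may be adjacent."
The remaining constraints (1, 2, 4) are satisfied.

3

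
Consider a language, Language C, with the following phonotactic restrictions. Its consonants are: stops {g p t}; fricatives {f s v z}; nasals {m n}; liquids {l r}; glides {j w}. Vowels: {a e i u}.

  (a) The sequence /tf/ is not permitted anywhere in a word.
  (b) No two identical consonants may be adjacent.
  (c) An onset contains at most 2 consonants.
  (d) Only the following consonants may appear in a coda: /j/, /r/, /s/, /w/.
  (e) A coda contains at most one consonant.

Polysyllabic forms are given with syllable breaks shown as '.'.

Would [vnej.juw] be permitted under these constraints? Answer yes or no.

[vnej.juw] — violates constraint (b): adjacent identical consonants /jj/ → not permitted

no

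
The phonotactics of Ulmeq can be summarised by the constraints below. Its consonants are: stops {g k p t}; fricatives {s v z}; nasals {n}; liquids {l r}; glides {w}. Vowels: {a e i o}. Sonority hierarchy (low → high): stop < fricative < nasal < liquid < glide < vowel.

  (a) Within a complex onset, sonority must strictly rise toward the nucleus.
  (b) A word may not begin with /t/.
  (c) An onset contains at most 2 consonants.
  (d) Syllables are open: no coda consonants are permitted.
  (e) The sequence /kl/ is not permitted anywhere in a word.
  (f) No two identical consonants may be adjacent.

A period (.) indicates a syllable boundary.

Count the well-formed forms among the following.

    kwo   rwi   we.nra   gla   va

kwo — σ1 onset /kw/ (1→5 rises), coda /∅/ ok → well-formed
rwi — σ1 onset /rw/ (4→5 rises), coda /∅/ ok → well-formed
we.nra — σ1 onset /w/, coda /∅/ ok; σ2 onset /nr/ (3→4 rises), coda /∅/ ok → well-formed
gla — σ1 onset /gl/ (1→4 rises), coda /∅/ ok → well-formed
va — σ1 onset /v/, coda /∅/ ok → well-formed
Well-formed: kwo, rwi, we.nra, gla, va → 5.

5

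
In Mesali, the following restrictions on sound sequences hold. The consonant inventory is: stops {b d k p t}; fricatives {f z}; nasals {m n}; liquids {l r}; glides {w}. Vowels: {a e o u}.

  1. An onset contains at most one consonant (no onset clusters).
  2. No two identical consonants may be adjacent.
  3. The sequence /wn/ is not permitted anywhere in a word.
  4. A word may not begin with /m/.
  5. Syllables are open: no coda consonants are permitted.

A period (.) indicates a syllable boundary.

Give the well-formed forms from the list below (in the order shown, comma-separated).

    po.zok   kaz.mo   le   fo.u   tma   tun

po.zok — violates constraint 5: syllable 2 coda /k/ has 1 consonant (> 0) → ill-formed
kaz.mo — violates constraint 5: syllable 1 coda /z/ has 1 consonant (> 0) → ill-formed
le — σ1 onset /l/, coda /∅/ ok → well-formed
fo.u — σ1 onset /f/, coda /∅/ ok; σ2 onset /∅/, coda /∅/ ok → well-formed
tma — violates constraint 1: syllable 1 onset /tm/ has 2 consonants (> 1) → ill-formed
tun — violates constraint 5: syllable 1 coda /n/ has 1 consonant (> 0) → ill-formed

le, fo.u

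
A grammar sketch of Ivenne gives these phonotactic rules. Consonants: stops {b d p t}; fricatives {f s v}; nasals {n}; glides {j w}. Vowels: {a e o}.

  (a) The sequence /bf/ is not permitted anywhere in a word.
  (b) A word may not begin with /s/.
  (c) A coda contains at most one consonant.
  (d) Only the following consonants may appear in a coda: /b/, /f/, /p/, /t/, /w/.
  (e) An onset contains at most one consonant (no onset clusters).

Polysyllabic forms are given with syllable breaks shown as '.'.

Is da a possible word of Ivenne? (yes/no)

yes

da — σ1 onset /d/, coda /∅/ ok → licit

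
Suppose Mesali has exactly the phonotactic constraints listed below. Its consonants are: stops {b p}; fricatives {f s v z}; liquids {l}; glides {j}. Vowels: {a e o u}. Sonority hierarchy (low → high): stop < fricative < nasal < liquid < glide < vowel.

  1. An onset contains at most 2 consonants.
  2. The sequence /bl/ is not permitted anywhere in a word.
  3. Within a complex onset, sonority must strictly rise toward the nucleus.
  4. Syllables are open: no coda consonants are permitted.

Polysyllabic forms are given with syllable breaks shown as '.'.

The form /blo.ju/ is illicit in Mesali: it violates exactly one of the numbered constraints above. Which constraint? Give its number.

/blo.ju/: contains banned sequence /bl/.
This is a violation of constraint 2: "The sequence /bl/ is not permitted anywhere in a word."
The remaining constraints (1, 3, 4) are satisfied.

2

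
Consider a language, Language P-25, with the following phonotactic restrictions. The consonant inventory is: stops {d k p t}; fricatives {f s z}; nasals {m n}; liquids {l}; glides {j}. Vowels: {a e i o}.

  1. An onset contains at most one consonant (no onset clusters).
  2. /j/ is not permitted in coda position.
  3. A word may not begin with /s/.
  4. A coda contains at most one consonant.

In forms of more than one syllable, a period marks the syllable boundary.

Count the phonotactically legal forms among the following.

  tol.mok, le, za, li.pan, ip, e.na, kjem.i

6

tol.mok — σ1 onset /t/, coda /l/ ok; σ2 onset /m/, coda /k/ ok → phonotactically legal
le — σ1 onset /l/, coda /∅/ ok → phonotactically legal
za — σ1 onset /z/, coda /∅/ ok → phonotactically legal
li.pan — σ1 onset /l/, coda /∅/ ok; σ2 onset /p/, coda /n/ ok → phonotactically legal
ip — σ1 onset /∅/, coda /p/ ok → phonotactically legal
e.na — σ1 onset /∅/, coda /∅/ ok; σ2 onset /n/, coda /∅/ ok → phonotactically legal
kjem.i — violates constraint 1: syllable 1 onset /kj/ has 2 consonants (> 1) → phonotactically illegal
Phonotactically legal: tol.mok, le, za, li.pan, ip, e.na → 6.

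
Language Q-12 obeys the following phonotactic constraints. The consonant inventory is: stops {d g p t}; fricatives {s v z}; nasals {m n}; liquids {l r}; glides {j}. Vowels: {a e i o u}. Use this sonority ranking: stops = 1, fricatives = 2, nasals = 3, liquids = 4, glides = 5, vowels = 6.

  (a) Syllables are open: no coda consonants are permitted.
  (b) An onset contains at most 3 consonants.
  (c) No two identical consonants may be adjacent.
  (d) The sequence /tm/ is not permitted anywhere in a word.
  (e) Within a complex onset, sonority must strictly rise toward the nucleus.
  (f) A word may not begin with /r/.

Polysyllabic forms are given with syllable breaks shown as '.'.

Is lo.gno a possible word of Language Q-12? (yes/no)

yes

lo.gno — σ1 onset /l/, coda /∅/ ok; σ2 onset /gn/ (1→3 rises), coda /∅/ ok → well-formed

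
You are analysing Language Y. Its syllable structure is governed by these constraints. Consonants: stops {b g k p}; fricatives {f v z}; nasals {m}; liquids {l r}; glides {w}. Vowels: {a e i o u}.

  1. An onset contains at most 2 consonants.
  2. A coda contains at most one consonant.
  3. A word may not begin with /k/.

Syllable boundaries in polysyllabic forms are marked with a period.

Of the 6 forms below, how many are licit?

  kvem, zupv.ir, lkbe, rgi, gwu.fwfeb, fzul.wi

2

kvem — violates constraint 3: word begins with /k/ → illicit
zupv.ir — violates constraint 2: syllable 1 coda /pv/ has 2 consonants (> 1) → illicit
lkbe — violates constraint 1: syllable 1 onset /lkb/ has 3 consonants (> 2) → illicit
rgi — σ1 onset /rg/ (2C), coda /∅/ ok → licit
gwu.fwfeb — violates constraint 1: syllable 2 onset /fwf/ has 3 consonants (> 2) → illicit
fzul.wi — σ1 onset /fz/ (2C), coda /l/ ok; σ2 onset /w/, coda /∅/ ok → licit
Licit: rgi, fzul.wi → 2.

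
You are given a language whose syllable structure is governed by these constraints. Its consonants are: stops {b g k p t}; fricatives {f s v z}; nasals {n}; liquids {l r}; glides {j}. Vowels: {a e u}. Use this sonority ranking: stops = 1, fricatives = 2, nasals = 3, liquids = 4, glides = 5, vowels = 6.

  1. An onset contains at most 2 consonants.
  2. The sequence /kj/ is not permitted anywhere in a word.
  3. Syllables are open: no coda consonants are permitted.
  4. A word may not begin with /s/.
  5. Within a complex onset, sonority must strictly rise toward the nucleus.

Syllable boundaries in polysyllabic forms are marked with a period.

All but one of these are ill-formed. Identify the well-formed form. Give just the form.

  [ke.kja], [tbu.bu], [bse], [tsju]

[bse]

[ke.kja] — violates constraint 2: contains banned sequence /kj/ → ill-formed
[tbu.bu] — violates constraint 5: syllable 1 onset /tb/: /t/ (stop, 1) → /b/ (stop, 1) does not rise → ill-formed
[bse] — σ1 onset /bs/ (1→2 rises), coda /∅/ ok → well-formed
[tsju] — violates constraint 1: syllable 1 onset /tsj/ has 3 consonants (> 2) → ill-formed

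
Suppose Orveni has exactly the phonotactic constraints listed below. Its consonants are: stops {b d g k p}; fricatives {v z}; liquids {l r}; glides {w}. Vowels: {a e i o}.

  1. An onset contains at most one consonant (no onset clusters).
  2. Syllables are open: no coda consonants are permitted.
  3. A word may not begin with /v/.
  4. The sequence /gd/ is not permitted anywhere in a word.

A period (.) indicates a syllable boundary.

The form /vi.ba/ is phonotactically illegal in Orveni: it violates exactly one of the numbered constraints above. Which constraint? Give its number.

3

/vi.ba/: word begins with /v/.
This is a violation of constraint 3: "A word may not begin with /v/."
The remaining constraints (1, 2, 4) are satisfied.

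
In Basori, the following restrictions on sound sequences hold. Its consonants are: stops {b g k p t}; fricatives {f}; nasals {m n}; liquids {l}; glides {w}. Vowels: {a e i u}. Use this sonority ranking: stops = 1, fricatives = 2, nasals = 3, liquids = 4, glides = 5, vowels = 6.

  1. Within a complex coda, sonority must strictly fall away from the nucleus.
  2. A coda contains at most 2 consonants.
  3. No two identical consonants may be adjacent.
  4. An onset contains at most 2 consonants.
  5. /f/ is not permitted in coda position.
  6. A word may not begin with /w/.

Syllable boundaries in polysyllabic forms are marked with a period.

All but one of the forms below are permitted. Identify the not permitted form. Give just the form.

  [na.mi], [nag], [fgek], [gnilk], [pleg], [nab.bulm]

[na.mi] — σ1 onset /n/, coda /∅/ ok; σ2 onset /m/, coda /∅/ ok → permitted
[nag] — σ1 onset /n/, coda /g/ ok → permitted
[fgek] — σ1 onset /fg/ (2C), coda /k/ ok → permitted
[gnilk] — σ1 onset /gn/ (2C), coda /lk/ (4→1 falls) ok → permitted
[pleg] — σ1 onset /pl/ (2C), coda /g/ ok → permitted
[nab.bulm] — violates constraint 3: adjacent identical consonants /bb/ → not permitted

[nab.bulm]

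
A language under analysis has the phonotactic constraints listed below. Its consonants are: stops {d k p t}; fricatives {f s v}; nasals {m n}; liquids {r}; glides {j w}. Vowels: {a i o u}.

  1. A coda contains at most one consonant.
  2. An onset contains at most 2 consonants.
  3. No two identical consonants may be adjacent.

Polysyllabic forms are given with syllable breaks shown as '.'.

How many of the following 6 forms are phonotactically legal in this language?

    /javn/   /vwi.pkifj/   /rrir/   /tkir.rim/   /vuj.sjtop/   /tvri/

/javn/ — violates constraint 1: syllable 1 coda /vn/ has 2 consonants (> 1) → phonotactically illegal
/vwi.pkifj/ — violates constraint 1: syllable 2 coda /fj/ has 2 consonants (> 1) → phonotactically illegal
/rrir/ — violates constraint 3: adjacent identical consonants /rr/ → phonotactically illegal
/tkir.rim/ — violates constraint 3: adjacent identical consonants /rr/ → phonotactically illegal
/vuj.sjtop/ — violates constraint 2: syllable 2 onset /sjt/ has 3 consonants (> 2) → phonotactically illegal
/tvri/ — violates constraint 2: syllable 1 onset /tvr/ has 3 consonants (> 2) → phonotactically illegal
No form is phonotactically legal → 0.

0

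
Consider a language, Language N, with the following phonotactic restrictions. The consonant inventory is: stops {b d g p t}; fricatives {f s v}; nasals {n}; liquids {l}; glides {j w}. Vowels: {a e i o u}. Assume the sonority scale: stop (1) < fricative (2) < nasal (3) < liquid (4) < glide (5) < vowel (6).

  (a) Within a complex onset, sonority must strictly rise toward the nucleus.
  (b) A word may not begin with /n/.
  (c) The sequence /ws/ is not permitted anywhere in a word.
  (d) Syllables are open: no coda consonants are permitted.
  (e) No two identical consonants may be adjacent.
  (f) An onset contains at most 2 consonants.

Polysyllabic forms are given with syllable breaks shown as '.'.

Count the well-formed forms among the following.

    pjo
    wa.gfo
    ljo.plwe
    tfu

3

pjo — σ1 onset /pj/ (1→5 rises), coda /∅/ ok → well-formed
wa.gfo — σ1 onset /w/, coda /∅/ ok; σ2 onset /gf/ (1→2 rises), coda /∅/ ok → well-formed
ljo.plwe — violates constraint (f): syllable 2 onset /plw/ has 3 consonants (> 2) → ill-formed
tfu — σ1 onset /tf/ (1→2 rises), coda /∅/ ok → well-formed
Well-formed: pjo, wa.gfo, tfu → 3.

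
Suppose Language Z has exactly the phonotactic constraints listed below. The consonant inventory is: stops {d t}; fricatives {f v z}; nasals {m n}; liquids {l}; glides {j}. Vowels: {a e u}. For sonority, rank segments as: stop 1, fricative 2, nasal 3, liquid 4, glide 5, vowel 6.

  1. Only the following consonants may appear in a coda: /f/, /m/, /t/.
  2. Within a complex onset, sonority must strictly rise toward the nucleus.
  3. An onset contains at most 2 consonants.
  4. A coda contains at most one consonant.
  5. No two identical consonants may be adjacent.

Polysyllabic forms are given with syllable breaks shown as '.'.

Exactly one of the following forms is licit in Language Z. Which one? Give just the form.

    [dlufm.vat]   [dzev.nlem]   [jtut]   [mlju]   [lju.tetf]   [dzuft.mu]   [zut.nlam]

[dlufm.vat] — violates constraint 4: syllable 1 coda /fm/ has 2 consonants (> 1) → illicit
[dzev.nlem] — violates constraint 1: syllable 1 coda contains /v/, which is not a licensed coda consonant → illicit
[jtut] — violates constraint 2: syllable 1 onset /jt/: /j/ (glide, 5) → /t/ (stop, 1) does not rise → illicit
[mlju] — violates constraint 3: syllable 1 onset /mlj/ has 3 consonants (> 2) → illicit
[lju.tetf] — violates constraint 4: syllable 2 coda /tf/ has 2 consonants (> 1) → illicit
[dzuft.mu] — violates constraint 4: syllable 1 coda /ft/ has 2 consonants (> 1) → illicit
[zut.nlam] — σ1 onset /z/, coda /t/ ok; σ2 onset /nl/ (3→4 rises), coda /m/ ok → licit

[zut.nlam]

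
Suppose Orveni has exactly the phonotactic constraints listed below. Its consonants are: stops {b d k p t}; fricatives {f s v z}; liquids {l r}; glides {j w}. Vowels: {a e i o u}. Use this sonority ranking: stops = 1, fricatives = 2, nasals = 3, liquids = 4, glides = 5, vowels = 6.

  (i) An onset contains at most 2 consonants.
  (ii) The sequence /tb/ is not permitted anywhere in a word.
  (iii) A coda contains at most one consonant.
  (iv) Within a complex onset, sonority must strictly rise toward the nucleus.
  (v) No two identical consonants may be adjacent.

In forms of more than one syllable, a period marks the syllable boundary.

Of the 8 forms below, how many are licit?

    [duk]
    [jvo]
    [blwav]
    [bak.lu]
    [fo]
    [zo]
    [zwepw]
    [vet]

[duk] — σ1 onset /d/, coda /k/ ok → licit
[jvo] — violates constraint (iv): syllable 1 onset /jv/: /j/ (glide, 5) → /v/ (fricative, 2) does not rise → illicit
[blwav] — violates constraint (i): syllable 1 onset /blw/ has 3 consonants (> 2) → illicit
[bak.lu] — σ1 onset /b/, coda /k/ ok; σ2 onset /l/, coda /∅/ ok → licit
[fo] — σ1 onset /f/, coda /∅/ ok → licit
[zo] — σ1 onset /z/, coda /∅/ ok → licit
[zwepw] — violates constraint (iii): syllable 1 coda /pw/ has 2 consonants (> 1) → illicit
[vet] — σ1 onset /v/, coda /t/ ok → licit
Licit: [duk], [bak.lu], [fo], [zo], [vet] → 5.

5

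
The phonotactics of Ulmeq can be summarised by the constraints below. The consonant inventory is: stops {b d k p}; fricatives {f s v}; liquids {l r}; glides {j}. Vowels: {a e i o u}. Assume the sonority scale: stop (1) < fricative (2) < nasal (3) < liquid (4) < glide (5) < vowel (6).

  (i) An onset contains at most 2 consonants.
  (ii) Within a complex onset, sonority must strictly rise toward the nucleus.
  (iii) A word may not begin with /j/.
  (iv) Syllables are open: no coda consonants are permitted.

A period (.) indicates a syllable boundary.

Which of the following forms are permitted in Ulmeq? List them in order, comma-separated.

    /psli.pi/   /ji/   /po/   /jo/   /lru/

/po/

/psli.pi/ — violates constraint (i): syllable 1 onset /psl/ has 3 consonants (> 2) → not permitted
/ji/ — violates constraint (iii): word begins with /j/ → not permitted
/po/ — σ1 onset /p/, coda /∅/ ok → permitted
/jo/ — violates constraint (iii): word begins with /j/ → not permitted
/lru/ — violates constraint (ii): syllable 1 onset /lr/: /l/ (liquid, 4) → /r/ (liquid, 4) does not rise → not permitted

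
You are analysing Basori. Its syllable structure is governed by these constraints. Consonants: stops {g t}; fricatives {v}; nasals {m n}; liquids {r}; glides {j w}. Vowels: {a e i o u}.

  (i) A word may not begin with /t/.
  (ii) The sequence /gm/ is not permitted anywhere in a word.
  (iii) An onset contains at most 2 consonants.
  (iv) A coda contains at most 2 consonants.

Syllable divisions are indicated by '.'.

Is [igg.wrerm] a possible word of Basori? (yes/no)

[igg.wrerm] — σ1 onset /∅/, coda /gg/ (2C) ok; σ2 onset /wr/ (2C), coda /rm/ (2C) ok → phonotactically legal

yes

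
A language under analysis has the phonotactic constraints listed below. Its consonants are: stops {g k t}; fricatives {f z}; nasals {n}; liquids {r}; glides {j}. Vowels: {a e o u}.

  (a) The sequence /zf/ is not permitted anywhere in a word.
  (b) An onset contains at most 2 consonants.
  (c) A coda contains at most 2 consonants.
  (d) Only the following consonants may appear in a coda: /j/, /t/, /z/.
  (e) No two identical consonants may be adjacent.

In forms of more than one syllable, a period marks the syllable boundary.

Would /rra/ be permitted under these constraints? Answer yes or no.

no

/rra/ — violates constraint (e): adjacent identical consonants /rr/ → not permitted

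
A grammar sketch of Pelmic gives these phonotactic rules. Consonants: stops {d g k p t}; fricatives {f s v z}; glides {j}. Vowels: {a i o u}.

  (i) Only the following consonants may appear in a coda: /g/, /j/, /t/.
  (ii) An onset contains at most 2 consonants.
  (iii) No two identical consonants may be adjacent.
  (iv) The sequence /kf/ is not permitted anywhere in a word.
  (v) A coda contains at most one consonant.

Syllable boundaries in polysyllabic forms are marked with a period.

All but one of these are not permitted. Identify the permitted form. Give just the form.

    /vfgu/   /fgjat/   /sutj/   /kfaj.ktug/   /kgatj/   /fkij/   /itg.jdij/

/vfgu/ — violates constraint (ii): syllable 1 onset /vfg/ has 3 consonants (> 2) → not permitted
/fgjat/ — violates constraint (ii): syllable 1 onset /fgj/ has 3 consonants (> 2) → not permitted
/sutj/ — violates constraint (v): syllable 1 coda /tj/ has 2 consonants (> 1) → not permitted
/kfaj.ktug/ — violates constraint (iv): contains banned sequence /kf/ → not permitted
/kgatj/ — violates constraint (v): syllable 1 coda /tj/ has 2 consonants (> 1) → not permitted
/fkij/ — σ1 onset /fk/ (2C), coda /j/ ok → permitted
/itg.jdij/ — violates constraint (v): syllable 1 coda /tg/ has 2 consonants (> 1) → not permitted

/fkij/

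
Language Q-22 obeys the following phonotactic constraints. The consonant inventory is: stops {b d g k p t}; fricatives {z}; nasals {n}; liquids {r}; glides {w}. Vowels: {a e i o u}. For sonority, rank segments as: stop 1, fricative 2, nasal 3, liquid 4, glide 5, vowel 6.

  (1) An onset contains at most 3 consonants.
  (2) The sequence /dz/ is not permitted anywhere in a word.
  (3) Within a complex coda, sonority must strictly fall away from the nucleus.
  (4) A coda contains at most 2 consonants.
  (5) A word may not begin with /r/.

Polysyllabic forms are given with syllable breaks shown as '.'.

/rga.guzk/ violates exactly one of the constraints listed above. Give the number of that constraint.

/rga.guzk/: word begins with /r/.
This is a violation of constraint 5: "A word may not begin with /r/."
The remaining constraints (1, 2, 3, 4) are satisfied.

5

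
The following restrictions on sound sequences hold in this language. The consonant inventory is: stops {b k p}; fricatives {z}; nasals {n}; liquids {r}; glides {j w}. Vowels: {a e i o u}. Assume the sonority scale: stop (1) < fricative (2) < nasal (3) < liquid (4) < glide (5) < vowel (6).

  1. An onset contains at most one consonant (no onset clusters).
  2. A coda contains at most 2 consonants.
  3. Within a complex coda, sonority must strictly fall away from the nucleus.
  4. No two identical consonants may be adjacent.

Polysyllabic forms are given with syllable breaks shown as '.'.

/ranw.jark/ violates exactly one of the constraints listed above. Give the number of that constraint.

3

/ranw.jark/: syllable 1 coda /nw/: /n/ (nasal, 3) → /w/ (glide, 5) does not fall.
This is a violation of constraint 3: "Within a complex coda, sonority must strictly fall away from the nucleus."
The remaining constraints (1, 2, 4) are satisfied.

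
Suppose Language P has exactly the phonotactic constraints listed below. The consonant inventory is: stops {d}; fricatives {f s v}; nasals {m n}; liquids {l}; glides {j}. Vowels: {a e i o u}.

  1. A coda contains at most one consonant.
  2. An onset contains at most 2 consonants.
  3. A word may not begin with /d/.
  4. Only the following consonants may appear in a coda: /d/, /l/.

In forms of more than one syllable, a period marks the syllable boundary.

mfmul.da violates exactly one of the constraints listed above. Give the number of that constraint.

2

mfmul.da: syllable 1 onset /mfm/ has 3 consonants (> 2).
This is a violation of constraint 2: "An onset contains at most 2 consonants."
The remaining constraints (1, 3, 4) are satisfied.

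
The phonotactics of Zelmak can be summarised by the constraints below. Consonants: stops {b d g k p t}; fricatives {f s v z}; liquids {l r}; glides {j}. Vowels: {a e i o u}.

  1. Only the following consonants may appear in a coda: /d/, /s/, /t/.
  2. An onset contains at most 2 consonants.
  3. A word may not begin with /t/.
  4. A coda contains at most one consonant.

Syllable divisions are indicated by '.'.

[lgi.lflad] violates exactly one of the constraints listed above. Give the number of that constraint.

2

[lgi.lflad]: syllable 2 onset /lfl/ has 3 consonants (> 2).
This is a violation of constraint 2: "An onset contains at most 2 consonants."
The remaining constraints (1, 3, 4) are satisfied.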